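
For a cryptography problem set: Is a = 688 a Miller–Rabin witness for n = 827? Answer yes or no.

n − 1 = 826 = 2^1 · 413, so s = 1 and d = 413.
x_0 = 688^413 mod 827 = 826.
x_0 = 826 ≡ −1, so 688 is not a witness.

no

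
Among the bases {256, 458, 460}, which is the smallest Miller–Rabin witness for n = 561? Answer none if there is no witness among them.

n − 1 = 560 = 2^4 · 35, so s = 4 and d = 35.
Base 256: x_0 = 256^35 mod 561 = 1. x_0 = 1, so 256 is not a witness.
Base 458: x_0 = 458^35 mod 561 = 560. x_0 = 560 ≡ −1, so 458 is not a witness.
Base 460: x_0 = 460^35 mod 561 = 1. x_0 = 1, so 460 is not a witness.
No listed base is a witness for 561.

none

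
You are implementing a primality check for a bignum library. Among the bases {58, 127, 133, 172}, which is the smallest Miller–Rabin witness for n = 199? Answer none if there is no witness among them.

none

n − 1 = 198 = 2^1 · 99, so s = 1 and d = 99.
Base 58: x_0 = 58^99 mod 199 = 1. x_0 = 1, so 58 is not a witness.
Base 127: x_0 = 127^99 mod 199 = 198. x_0 = 198 ≡ −1, so 127 is not a witness.
Base 133: x_0 = 133^99 mod 199 = 198. x_0 = 198 ≡ −1, so 133 is not a witness.
Base 172: x_0 = 172^99 mod 199 = 1. x_0 = 1, so 172 is not a witness.
No listed base is a witness for 199.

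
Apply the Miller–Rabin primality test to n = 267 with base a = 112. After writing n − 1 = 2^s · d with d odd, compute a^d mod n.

n − 1 = 266 = 2^1 · 133, so s = 1 and d = 133.
112^133 mod 267 = 244.

244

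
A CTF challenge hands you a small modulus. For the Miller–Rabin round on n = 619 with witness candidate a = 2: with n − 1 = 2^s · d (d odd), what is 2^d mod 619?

n − 1 = 618 = 2^1 · 309, so s = 1 and d = 309.
Repeated squaring mod 619: 2^1 ≡ 2, 2^2 ≡ 4, 2^4 ≡ 16, 2^8 ≡ 256, 2^16 ≡ 541, 2^32 ≡ 513, 2^64 ≡ 94, 2^128 ≡ 170, 2^256 ≡ 426.
309 = 256 + 32 + 16 + 4 + 1, so 2^309 ≡ 426·513·541·16·2 ≡ 618 (mod 619).

618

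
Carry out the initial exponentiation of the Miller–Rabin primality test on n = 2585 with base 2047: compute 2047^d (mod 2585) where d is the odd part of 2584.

1013

n − 1 = 2584 = 2^3 · 323, so s = 3 and d = 323.
By repeated squaring, 2047^323 ≡ 1013 (mod 2585).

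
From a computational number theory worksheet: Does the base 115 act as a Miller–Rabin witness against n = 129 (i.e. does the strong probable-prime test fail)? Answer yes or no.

n − 1 = 128 = 2^7 · 1, so s = 7 and d = 1.
x_0 = 115^1 mod 129 = 115.
x_0 is neither 1 nor 128, so continue squaring.
x_1 = 115^2 mod 129 = 67.
x_2 = 67^2 mod 129 = 103.
x_3 = 103^2 mod 129 = 31.
x_4 = 31^2 mod 129 = 58.
x_5 = 58^2 mod 129 = 10.
x_6 = 10^2 mod 129 = 100.
Reached i = s−1 = 6 without hitting −1: 115 is a Miller–Rabin witness and 129 is composite.

yes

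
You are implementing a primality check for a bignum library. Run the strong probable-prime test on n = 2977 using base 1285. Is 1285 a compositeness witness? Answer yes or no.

no

n − 1 = 2976 = 2^5 · 93, so s = 5 and d = 93.
x_0 = 1285^93 mod 2977 = 2855.
x_0 is neither 1 nor 2976, so continue squaring.
x_1 = 2855^2 mod 2977 = 2976.
x_1 ≡ −1, so 1285 is not a witness.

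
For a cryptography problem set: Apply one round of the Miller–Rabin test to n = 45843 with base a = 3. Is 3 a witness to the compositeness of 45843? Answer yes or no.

yes

n − 1 = 45842 = 2^1 · 22921, so s = 1 and d = 22921.
x_0 = 3^22921 mod 45843 = 27051.
x_0 ∉ {1, 45842} and s = 1, so 3 is a Miller–Rabin witness and 45843 is composite.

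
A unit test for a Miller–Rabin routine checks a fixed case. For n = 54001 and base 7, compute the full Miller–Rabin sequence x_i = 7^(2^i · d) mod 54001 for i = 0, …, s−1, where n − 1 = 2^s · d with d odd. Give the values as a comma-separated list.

46824, 46376, 35549, 54000

n − 1 = 54000 = 2^4 · 3375, so s = 4 and d = 3375.
x_0 = 7^3375 mod 54001 = 46824.
x_1 = 46824^2 mod 54001 = 46376.
x_2 = 46376^2 mod 54001 = 35549.
x_3 = 35549^2 mod 54001 = 54000.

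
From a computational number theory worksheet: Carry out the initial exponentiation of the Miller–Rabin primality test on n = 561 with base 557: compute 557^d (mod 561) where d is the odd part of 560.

395

n − 1 = 560 = 2^4 · 35, so s = 4 and d = 35.
Repeated squaring mod 561: 557^1 ≡ 557, 557^2 ≡ 16, 557^4 ≡ 256, 557^8 ≡ 460, 557^16 ≡ 103, 557^32 ≡ 511.
35 = 32 + 2 + 1, so 557^35 ≡ 511·16·557 ≡ 395 (mod 561).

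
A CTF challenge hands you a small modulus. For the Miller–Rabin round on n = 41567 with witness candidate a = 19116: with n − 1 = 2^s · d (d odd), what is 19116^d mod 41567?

n − 1 = 41566 = 2^1 · 20783, so s = 1 and d = 20783.
By repeated squaring, 19116^20783 ≡ 31800 (mod 41567).

31800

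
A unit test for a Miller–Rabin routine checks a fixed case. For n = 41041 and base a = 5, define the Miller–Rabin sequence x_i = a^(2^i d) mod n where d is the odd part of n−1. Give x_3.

1

n − 1 = 41040 = 2^4 · 2565, so s = 4 and d = 2565.
x_0 = 5^2565 mod 41041 = 38303.
x_1 = 38303^2 mod 41041 = 27182.
x_2 = 27182^2 mod 41041 = 1.
x_3 = 1^2 mod 41041 = 1.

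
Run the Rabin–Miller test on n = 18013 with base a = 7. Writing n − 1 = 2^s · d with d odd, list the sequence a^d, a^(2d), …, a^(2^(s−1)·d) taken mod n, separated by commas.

n − 1 = 18012 = 2^2 · 4503, so s = 2 and d = 4503.
x_0 = 7^4503 mod 18013 = 18012.
x_1 = 18012^2 mod 18013 = 1.

18012, 1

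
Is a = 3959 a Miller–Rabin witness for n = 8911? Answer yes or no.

n − 1 = 8910 = 2^1 · 4455, so s = 1 and d = 4455.
Repeated squaring mod 8911: 3959^1 ≡ 3959, 3959^2 ≡ 8143, 3959^4 ≡ 1698, 3959^8 ≡ 4951, 3959^16 ≡ 7151, 3959^32 ≡ 5483, 3959^64 ≡ 6486, 3959^128 ≡ 8276, 3959^256 ≡ 2230, 3959^512 ≡ 562, 3959^1024 ≡ 3959, 3959^2048 ≡ 8143, 3959^4096 ≡ 1698.
4455 = 4096 + 256 + 64 + 32 + 4 + 2 + 1, so 3959^4455 ≡ 1698·2230·6486·5483·1698·8143·3959 ≡ 1 (mod 8911).
x_0 = 3959^4455 mod 8911 = 1.
x_0 = 1, so 3959 is not a witness.

no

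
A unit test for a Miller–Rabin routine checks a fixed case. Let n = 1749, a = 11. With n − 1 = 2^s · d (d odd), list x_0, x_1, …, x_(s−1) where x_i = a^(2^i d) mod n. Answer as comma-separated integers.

308, 418

n − 1 = 1748 = 2^2 · 437, so s = 2 and d = 437.
x_0 = 11^437 mod 1749 = 308.
x_1 = 308^2 mod 1749 = 418.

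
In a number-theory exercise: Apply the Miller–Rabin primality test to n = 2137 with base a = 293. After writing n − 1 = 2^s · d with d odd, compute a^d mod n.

629

n − 1 = 2136 = 2^3 · 267, so s = 3 and d = 267.
Repeated squaring mod 2137: 293^1 ≡ 293, 293^2 ≡ 369, 293^4 ≡ 1530, 293^8 ≡ 885, 293^16 ≡ 1083, 293^32 ≡ 1813, 293^64 ≡ 263, 293^128 ≡ 785, 293^256 ≡ 769.
267 = 256 + 8 + 2 + 1, so 293^267 ≡ 769·885·369·293 ≡ 629 (mod 2137).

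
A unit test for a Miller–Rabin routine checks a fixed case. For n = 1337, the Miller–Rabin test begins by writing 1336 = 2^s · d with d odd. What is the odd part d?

167

Halving: 1336 → 668 → 334 → 167; 167 is odd.
So 1336 = 2^3 · 167.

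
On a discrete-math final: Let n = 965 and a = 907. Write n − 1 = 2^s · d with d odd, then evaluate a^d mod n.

452

n − 1 = 964 = 2^2 · 241, so s = 2 and d = 241.
907^241 mod 965 = 452.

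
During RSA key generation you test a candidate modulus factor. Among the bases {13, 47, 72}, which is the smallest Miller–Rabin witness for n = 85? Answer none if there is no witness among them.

n − 1 = 84 = 2^2 · 21, so s = 2 and d = 21.
Base 13: x_0 = 13^21 mod 85 = 13. x_0 is neither 1 nor 84, so continue squaring. x_1 = 13^2 mod 85 = 84. x_1 ≡ −1, so 13 is not a witness.
Base 47: x_0 = 47^21 mod 85 = 47. x_0 is neither 1 nor 84, so continue squaring. x_1 = 47^2 mod 85 = 84. x_1 ≡ −1, so 47 is not a witness.
Base 72: x_0 = 72^21 mod 85 = 72. x_0 is neither 1 nor 84, so continue squaring. x_1 = 72^2 mod 85 = 84. x_1 ≡ −1, so 72 is not a witness.
No listed base is a witness for 85.

none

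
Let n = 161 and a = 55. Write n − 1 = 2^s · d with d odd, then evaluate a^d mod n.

146

n − 1 = 160 = 2^5 · 5, so s = 5 and d = 5.
Repeated squaring mod 161: 55^1 ≡ 55, 55^2 ≡ 127, 55^4 ≡ 29.
5 = 4 + 1, so 55^5 ≡ 29·55 ≡ 146 (mod 161).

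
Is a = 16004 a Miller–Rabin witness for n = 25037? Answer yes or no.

n − 1 = 25036 = 2^2 · 6259, so s = 2 and d = 6259.
x_0 = 16004^6259 mod 25037 = 1.
x_0 = 1, so 16004 is not a witness.

no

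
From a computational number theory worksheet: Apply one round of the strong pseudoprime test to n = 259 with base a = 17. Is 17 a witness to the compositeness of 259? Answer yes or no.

n − 1 = 258 = 2^1 · 129, so s = 1 and d = 129.
Repeated squaring mod 259: 17^1 ≡ 17, 17^2 ≡ 30, 17^4 ≡ 123, 17^8 ≡ 107, 17^16 ≡ 53, 17^32 ≡ 219, 17^64 ≡ 46, 17^128 ≡ 44.
129 = 128 + 1, so 17^129 ≡ 44·17 ≡ 230 (mod 259).
x_0 = 17^129 mod 259 = 230.
x_0 ∉ {1, 258} and s = 1, so 17 is a Miller–Rabin witness and 259 is composite.

yes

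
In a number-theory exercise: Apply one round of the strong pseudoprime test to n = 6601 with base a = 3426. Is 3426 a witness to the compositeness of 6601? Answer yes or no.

n − 1 = 6600 = 2^3 · 825, so s = 3 and d = 825.
x_0 = 3426^825 mod 6601 = 6600.
x_0 = 6600 ≡ −1, so 3426 is not a witness.

no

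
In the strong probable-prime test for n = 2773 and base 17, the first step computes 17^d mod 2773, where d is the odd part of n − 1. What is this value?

166

n − 1 = 2772 = 2^2 · 693, so s = 2 and d = 693.
Repeated squaring mod 2773: 17^1 ≡ 17, 17^2 ≡ 289, 17^4 ≡ 331, 17^8 ≡ 1414, 17^16 ≡ 63, 17^32 ≡ 1196, 17^64 ≡ 2321, 17^128 ≡ 1875, 17^256 ≡ 2234, 17^512 ≡ 2129.
693 = 512 + 128 + 32 + 16 + 4 + 1, so 17^693 ≡ 2129·1875·1196·63·331·17 ≡ 166 (mod 2773).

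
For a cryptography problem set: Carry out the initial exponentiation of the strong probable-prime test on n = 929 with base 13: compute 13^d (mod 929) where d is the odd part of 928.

448

n − 1 = 928 = 2^5 · 29, so s = 5 and d = 29.
Repeated squaring mod 929: 13^1 ≡ 13, 13^2 ≡ 169, 13^4 ≡ 691, 13^8 ≡ 904, 13^16 ≡ 625.
29 = 16 + 8 + 4 + 1, so 13^29 ≡ 625·904·691·13 ≡ 448 (mod 929).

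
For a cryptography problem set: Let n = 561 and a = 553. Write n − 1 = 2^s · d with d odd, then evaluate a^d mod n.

100

n − 1 = 560 = 2^4 · 35, so s = 4 and d = 35.
553^35 mod 561 = 100.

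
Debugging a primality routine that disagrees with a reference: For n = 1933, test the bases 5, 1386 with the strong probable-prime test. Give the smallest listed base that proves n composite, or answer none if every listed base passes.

none

n − 1 = 1932 = 2^2 · 483, so s = 2 and d = 483.
Base 5: x_0 = 5^483 mod 1933 = 1335. x_0 is neither 1 nor 1932, so continue squaring. x_1 = 1335^2 mod 1933 = 1932. x_1 ≡ −1, so 5 is not a witness.
Base 1386: x_0 = 1386^483 mod 1933 = 1. x_0 = 1, so 1386 is not a witness.
No listed base is a witness for 1933.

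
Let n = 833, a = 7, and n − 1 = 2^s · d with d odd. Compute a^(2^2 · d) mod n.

735

n − 1 = 832 = 2^6 · 13, so s = 6 and d = 13.
Repeated squaring mod 833: 7^1 ≡ 7, 7^2 ≡ 49, 7^4 ≡ 735, 7^8 ≡ 441.
13 = 8 + 4 + 1, so 7^13 ≡ 441·735·7 ≡ 686 (mod 833).
x_0 = 686.
x_1 = 686^2 mod 833 = 784.
x_2 = 784^2 mod 833 = 735.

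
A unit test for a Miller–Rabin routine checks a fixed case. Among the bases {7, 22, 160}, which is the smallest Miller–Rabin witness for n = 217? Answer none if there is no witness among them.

n − 1 = 216 = 2^3 · 27, so s = 3 and d = 27.
Base 7: x_0 = 7^27 mod 217 = 140. x_0 is neither 1 nor 216, so continue squaring. x_1 = 140^2 mod 217 = 70. x_2 = 70^2 mod 217 = 126. Reached i = s−1 = 2 without hitting −1: 7 is a Miller–Rabin witness and 217 is composite.
Base 22: x_0 = 22^27 mod 217 = 29. x_0 is neither 1 nor 216, so continue squaring. x_1 = 29^2 mod 217 = 190. x_2 = 190^2 mod 217 = 78. Reached i = s−1 = 2 without hitting −1: 22 is a Miller–Rabin witness and 217 is composite.
Base 160: x_0 = 160^27 mod 217 = 125. x_0 is neither 1 nor 216, so continue squaring. x_1 = 125^2 mod 217 = 1. x_1 = 1 but x_0 ≠ ±1, a nontrivial square root of 1 — 160 is a witness and 217 is composite.
The smallest witness among the given bases is 7.

7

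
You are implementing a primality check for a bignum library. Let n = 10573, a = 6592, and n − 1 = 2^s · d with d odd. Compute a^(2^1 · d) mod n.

n − 1 = 10572 = 2^2 · 2643, so s = 2 and d = 2643.
Repeated squaring mod 10573: 6592^1 ≡ 6592, 6592^2 ≡ 10007, 6592^4 ≡ 3166, 6592^8 ≡ 352, 6592^16 ≡ 7601, 6592^32 ≡ 4329, 6592^64 ≡ 4885, 6592^128 ≡ 10537, 6592^256 ≡ 1296, 6592^512 ≡ 9082, 6592^1024 ≡ 2751, 6592^2048 ≡ 8306.
2643 = 2048 + 512 + 64 + 16 + 2 + 1, so 6592^2643 ≡ 8306·9082·4885·7601·10007·6592 ≡ 8666 (mod 10573).
x_0 = 8666.
x_1 = 8666^2 mod 10573 = 10110.

10110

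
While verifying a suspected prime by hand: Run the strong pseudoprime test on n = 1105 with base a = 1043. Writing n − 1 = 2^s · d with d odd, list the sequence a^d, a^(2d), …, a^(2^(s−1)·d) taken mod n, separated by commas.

n − 1 = 1104 = 2^4 · 69, so s = 4 and d = 69.
x_0 = 1043^69 mod 1105 = 313.
x_1 = 313^2 mod 1105 = 729.
x_2 = 729^2 mod 1105 = 1041.
x_3 = 1041^2 mod 1105 = 781.

313, 729, 1041, 781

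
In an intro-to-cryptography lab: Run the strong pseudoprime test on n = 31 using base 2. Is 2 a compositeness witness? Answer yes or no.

n − 1 = 30 = 2^1 · 15, so s = 1 and d = 15.
Repeated squaring mod 31: 2^1 ≡ 2, 2^2 ≡ 4, 2^4 ≡ 16, 2^8 ≡ 8.
15 = 8 + 4 + 2 + 1, so 2^15 ≡ 8·16·4·2 ≡ 1 (mod 31).
x_0 = 2^15 mod 31 = 1.
x_0 = 1, so 2 is not a witness.

no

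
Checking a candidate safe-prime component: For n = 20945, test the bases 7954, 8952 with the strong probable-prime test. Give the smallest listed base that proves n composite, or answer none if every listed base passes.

n − 1 = 20944 = 2^4 · 1309, so s = 4 and d = 1309.
Base 7954: x_0 = 7954^1309 mod 20945 = 5024. x_0 is neither 1 nor 20944, so continue squaring. x_1 = 5024^2 mod 20945 = 1851. x_2 = 1851^2 mod 20945 = 12166. x_3 = 12166^2 mod 20945 = 14186. Reached i = s−1 = 3 without hitting −1: 7954 is a Miller–Rabin witness and 20945 is composite.
Base 8952: x_0 = 8952^1309 mod 20945 = 15412. x_0 is neither 1 nor 20944, so continue squaring. x_1 = 15412^2 mod 20945 = 13444. x_2 = 13444^2 mod 20945 = 6731. x_3 = 6731^2 mod 20945 = 2326. Reached i = s−1 = 3 without hitting −1: 8952 is a Miller–Rabin witness and 20945 is composite.
The smallest witness among the given bases is 7954.

7954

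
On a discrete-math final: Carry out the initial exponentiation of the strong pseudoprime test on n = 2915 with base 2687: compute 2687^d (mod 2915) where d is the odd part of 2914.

1362

n − 1 = 2914 = 2^1 · 1457, so s = 1 and d = 1457.
2687^1457 mod 2915 = 1362.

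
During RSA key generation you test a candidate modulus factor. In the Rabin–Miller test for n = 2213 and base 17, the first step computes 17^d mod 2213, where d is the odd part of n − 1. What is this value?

n − 1 = 2212 = 2^2 · 553, so s = 2 and d = 553.
17^553 mod 2213 = 1083.

1083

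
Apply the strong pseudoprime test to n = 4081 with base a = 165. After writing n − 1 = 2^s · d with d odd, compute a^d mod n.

484

n − 1 = 4080 = 2^4 · 255, so s = 4 and d = 255.
165^255 mod 4081 = 484.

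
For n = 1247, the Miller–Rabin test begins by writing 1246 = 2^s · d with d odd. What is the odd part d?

Halving: 1246 → 623; 623 is odd.
So 1246 = 2^1 · 623.

623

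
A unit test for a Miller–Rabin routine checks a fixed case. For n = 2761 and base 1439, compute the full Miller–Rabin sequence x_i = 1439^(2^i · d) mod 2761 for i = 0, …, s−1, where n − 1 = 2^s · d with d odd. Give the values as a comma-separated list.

2003, 276, 1629

n − 1 = 2760 = 2^3 · 345, so s = 3 and d = 345.
x_0 = 1439^345 mod 2761 = 2003.
x_1 = 2003^2 mod 2761 = 276.
x_2 = 276^2 mod 2761 = 1629.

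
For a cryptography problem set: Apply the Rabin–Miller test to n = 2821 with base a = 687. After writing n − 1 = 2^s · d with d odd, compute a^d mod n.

n − 1 = 2820 = 2^2 · 705, so s = 2 and d = 705.
Repeated squaring mod 2821: 687^1 ≡ 687, 687^2 ≡ 862, 687^4 ≡ 1121, 687^8 ≡ 1296, 687^16 ≡ 1121, 687^32 ≡ 1296, 687^64 ≡ 1121, 687^128 ≡ 1296, 687^256 ≡ 1121, 687^512 ≡ 1296.
705 = 512 + 128 + 64 + 1, so 687^705 ≡ 1296·1296·1121·687 ≡ 1737 (mod 2821).

1737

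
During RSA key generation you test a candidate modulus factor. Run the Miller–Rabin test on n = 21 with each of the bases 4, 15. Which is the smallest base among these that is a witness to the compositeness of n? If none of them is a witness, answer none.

4

n − 1 = 20 = 2^2 · 5, so s = 2 and d = 5.
Base 4: x_0 = 4^5 mod 21 = 16. x_0 is neither 1 nor 20, so continue squaring. x_1 = 16^2 mod 21 = 4. Reached i = s−1 = 1 without hitting −1: 4 is a Miller–Rabin witness and 21 is composite.
Base 15: x_0 = 15^5 mod 21 = 15. x_0 is neither 1 nor 20, so continue squaring. x_1 = 15^2 mod 21 = 15. Reached i = s−1 = 1 without hitting −1: 15 is a Miller–Rabin witness and 21 is composite.
The smallest witness among the given bases is 4.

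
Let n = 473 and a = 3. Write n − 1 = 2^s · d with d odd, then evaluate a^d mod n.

n − 1 = 472 = 2^3 · 59, so s = 3 and d = 59.
Repeated squaring mod 473: 3^1 ≡ 3, 3^2 ≡ 9, 3^4 ≡ 81, 3^8 ≡ 412, 3^16 ≡ 410, 3^32 ≡ 185.
59 = 32 + 16 + 8 + 2 + 1, so 3^59 ≡ 185·410·412·9·3 ≡ 26 (mod 473).

26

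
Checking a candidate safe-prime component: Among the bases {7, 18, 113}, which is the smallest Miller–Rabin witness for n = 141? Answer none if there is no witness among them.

7

n − 1 = 140 = 2^2 · 35, so s = 2 and d = 35.
Base 7: x_0 = 7^35 mod 141 = 64. x_0 is neither 1 nor 140, so continue squaring. x_1 = 64^2 mod 141 = 7. Reached i = s−1 = 1 without hitting −1: 7 is a Miller–Rabin witness and 141 is composite.
Base 18: x_0 = 18^35 mod 141 = 21. x_0 is neither 1 nor 140, so continue squaring. x_1 = 21^2 mod 141 = 18. Reached i = s−1 = 1 without hitting −1: 18 is a Miller–Rabin witness and 141 is composite.
Base 113: x_0 = 113^35 mod 141 = 107. x_0 is neither 1 nor 140, so continue squaring. x_1 = 107^2 mod 141 = 28. Reached i = s−1 = 1 without hitting −1: 113 is a Miller–Rabin witness and 141 is composite.
The smallest witness among the given bases is 7.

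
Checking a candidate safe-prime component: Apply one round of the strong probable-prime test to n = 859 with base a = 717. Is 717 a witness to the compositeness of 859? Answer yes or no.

no

n − 1 = 858 = 2^1 · 429, so s = 1 and d = 429.
Repeated squaring mod 859: 717^1 ≡ 717, 717^2 ≡ 407, 717^4 ≡ 721, 717^8 ≡ 146, 717^16 ≡ 700, 717^32 ≡ 370, 717^64 ≡ 319, 717^128 ≡ 399, 717^256 ≡ 286.
429 = 256 + 128 + 32 + 8 + 4 + 1, so 717^429 ≡ 286·399·370·146·721·717 ≡ 1 (mod 859).
x_0 = 717^429 mod 859 = 1.
x_0 = 1, so 717 is not a witness.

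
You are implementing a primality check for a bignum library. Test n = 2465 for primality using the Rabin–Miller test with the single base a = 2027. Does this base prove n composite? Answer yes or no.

n − 1 = 2464 = 2^5 · 77, so s = 5 and d = 77.
x_0 = 2027^77 mod 2465 = 157.
x_0 is neither 1 nor 2464, so continue squaring.
x_1 = 157^2 mod 2465 = 2464.
x_1 ≡ −1, so 2027 is not a witness.

no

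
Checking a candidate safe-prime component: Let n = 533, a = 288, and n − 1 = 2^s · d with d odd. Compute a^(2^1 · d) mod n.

n − 1 = 532 = 2^2 · 133, so s = 2 and d = 133.
x_0 = 288^133 mod 533 = 288.
x_1 = 288^2 mod 533 = 329.

329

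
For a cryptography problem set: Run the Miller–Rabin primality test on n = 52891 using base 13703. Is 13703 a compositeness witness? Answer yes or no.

yes

n − 1 = 52890 = 2^1 · 26445, so s = 1 and d = 26445.
Repeated squaring mod 52891: 13703^1 ≡ 13703, 13703^2 ≡ 9159, 13703^4 ≡ 2155, 13703^8 ≡ 42508, 13703^16 ≡ 14831, 13703^32 ≡ 37783, 13703^64 ≡ 26999, 13703^128 ≡ 2239, 13703^256 ≡ 41367, 13703^512 ≡ 46166, 13703^1024 ≡ 3820, 13703^2048 ≡ 47375, 13703^4096 ≡ 13931, 13703^8192 ≡ 15682, 13703^16384 ≡ 34865.
26445 = 16384 + 8192 + 1024 + 512 + 256 + 64 + 8 + 4 + 1, so 13703^26445 ≡ 34865·15682·3820·46166·41367·26999·42508·2155·13703 ≡ 9962 (mod 52891).
x_0 = 13703^26445 mod 52891 = 9962.
x_0 ∉ {1, 52890} and s = 1, so 13703 is a Miller–Rabin witness and 52891 is composite.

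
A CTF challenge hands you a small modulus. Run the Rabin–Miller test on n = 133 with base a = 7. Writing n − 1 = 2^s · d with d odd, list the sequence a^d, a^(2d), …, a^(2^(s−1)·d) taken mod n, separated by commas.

77, 77

n − 1 = 132 = 2^2 · 33, so s = 2 and d = 33.
x_0 = 7^33 mod 133 = 77.
x_1 = 77^2 mod 133 = 77.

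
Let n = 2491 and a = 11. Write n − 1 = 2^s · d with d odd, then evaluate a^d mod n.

n − 1 = 2490 = 2^1 · 1245, so s = 1 and d = 1245.
11^1245 mod 2491 = 62.

62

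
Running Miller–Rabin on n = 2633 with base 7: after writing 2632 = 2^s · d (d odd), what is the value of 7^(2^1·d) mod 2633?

1

n − 1 = 2632 = 2^3 · 329, so s = 3 and d = 329.
x_0 = 7^329 mod 2633 = 1.
x_1 = 1^2 mod 2633 = 1.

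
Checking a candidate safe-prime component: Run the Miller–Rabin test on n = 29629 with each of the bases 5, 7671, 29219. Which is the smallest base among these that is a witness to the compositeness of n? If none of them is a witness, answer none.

none

n − 1 = 29628 = 2^2 · 7407, so s = 2 and d = 7407.
Base 5: x_0 = 5^7407 mod 29629 = 1. x_0 = 1, so 5 is not a witness.
Base 7671: x_0 = 7671^7407 mod 29629 = 18649. x_0 is neither 1 nor 29628, so continue squaring. x_1 = 18649^2 mod 29629 = 29628. x_1 ≡ −1, so 7671 is not a witness.
Base 29219: x_0 = 29219^7407 mod 29629 = 29628. x_0 = 29628 ≡ −1, so 29219 is not a witness.
No listed base is a witness for 29629.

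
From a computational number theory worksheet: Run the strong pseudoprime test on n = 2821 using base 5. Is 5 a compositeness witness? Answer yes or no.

yes

n − 1 = 2820 = 2^2 · 705, so s = 2 and d = 705.
x_0 = 5^705 mod 2821 = 993.
x_0 is neither 1 nor 2820, so continue squaring.
x_1 = 993^2 mod 2821 = 1520.
Reached i = s−1 = 1 without hitting −1: 5 is a Miller–Rabin witness and 2821 is composite.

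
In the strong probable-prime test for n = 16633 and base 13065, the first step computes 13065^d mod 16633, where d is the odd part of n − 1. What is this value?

1

n − 1 = 16632 = 2^3 · 2079, so s = 3 and d = 2079.
13065^2079 mod 16633 = 1.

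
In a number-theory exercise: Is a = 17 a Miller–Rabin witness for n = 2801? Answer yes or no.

no

n − 1 = 2800 = 2^4 · 175, so s = 4 and d = 175.
x_0 = 17^175 mod 2801 = 576.
x_0 is neither 1 nor 2800, so continue squaring.
x_1 = 576^2 mod 2801 = 1258.
x_2 = 1258^2 mod 2801 = 2800.
x_2 ≡ −1, so 17 is not a witness.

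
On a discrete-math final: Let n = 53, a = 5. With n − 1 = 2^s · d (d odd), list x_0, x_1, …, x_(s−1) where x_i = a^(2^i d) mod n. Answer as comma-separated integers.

n − 1 = 52 = 2^2 · 13, so s = 2 and d = 13.
x_0 = 5^13 mod 53 = 23.
x_1 = 23^2 mod 53 = 52.

23, 52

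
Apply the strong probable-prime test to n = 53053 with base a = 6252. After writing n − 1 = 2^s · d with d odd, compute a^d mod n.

n − 1 = 53052 = 2^2 · 13263, so s = 2 and d = 13263.
Repeated squaring mod 53053: 6252^1 ≡ 6252, 6252^2 ≡ 40496, 6252^4 ≡ 4733, 6252^8 ≡ 12923, 6252^16 ≡ 46138, 6252^32 ≡ 16472, 6252^64 ≡ 13742, 6252^128 ≡ 26937, 6252^256 ≡ 49141, 6252^512 ≡ 24480, 6252^1024 ≡ 36765, 6252^2048 ≡ 33944, 6252^4096 ≡ 43135, 6252^8192 ≡ 6462.
13263 = 8192 + 4096 + 512 + 256 + 128 + 64 + 8 + 4 + 2 + 1, so 6252^13263 ≡ 6462·43135·24480·49141·26937·13742·12923·4733·40496·6252 ≡ 12076 (mod 53053).

12076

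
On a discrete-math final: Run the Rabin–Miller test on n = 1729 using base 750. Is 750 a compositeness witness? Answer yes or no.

no

n − 1 = 1728 = 2^6 · 27, so s = 6 and d = 27.
x_0 = 750^27 mod 1729 = 1.
x_0 = 1, so 750 is not a witness.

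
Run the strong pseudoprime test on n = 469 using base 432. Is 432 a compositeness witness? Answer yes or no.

n − 1 = 468 = 2^2 · 117, so s = 2 and d = 117.
x_0 = 432^117 mod 469 = 468.
x_0 = 468 ≡ −1, so 432 is not a witness.

no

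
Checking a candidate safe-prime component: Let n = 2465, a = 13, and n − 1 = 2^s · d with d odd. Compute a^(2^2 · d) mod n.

n − 1 = 2464 = 2^5 · 77, so s = 5 and d = 77.
x_0 = 13^77 mod 2465 = 608.
x_1 = 608^2 mod 2465 = 2379.
x_2 = 2379^2 mod 2465 = 1.

1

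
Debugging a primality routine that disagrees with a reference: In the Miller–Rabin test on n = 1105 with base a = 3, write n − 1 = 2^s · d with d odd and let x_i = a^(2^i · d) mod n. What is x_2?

846

n − 1 = 1104 = 2^4 · 69, so s = 4 and d = 69.
x_0 = 3^69 mod 1105 = 1093.
x_1 = 1093^2 mod 1105 = 144.
x_2 = 144^2 mod 1105 = 846.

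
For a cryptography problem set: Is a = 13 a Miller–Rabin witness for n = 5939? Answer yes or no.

n − 1 = 5938 = 2^1 · 2969, so s = 1 and d = 2969.
Repeated squaring mod 5939: 13^1 ≡ 13, 13^2 ≡ 169, 13^4 ≡ 4805, 13^8 ≡ 3132, 13^16 ≡ 4135, 13^32 ≡ 5783, 13^64 ≡ 580, 13^128 ≡ 3816, 13^256 ≡ 5367, 13^512 ≡ 539, 13^1024 ≡ 5449, 13^2048 ≡ 2540.
2969 = 2048 + 512 + 256 + 128 + 16 + 8 + 1, so 13^2969 ≡ 2540·539·5367·3816·4135·3132·13 ≡ 5938 (mod 5939).
x_0 = 13^2969 mod 5939 = 5938.
x_0 = 5938 ≡ −1, so 13 is not a witness.

no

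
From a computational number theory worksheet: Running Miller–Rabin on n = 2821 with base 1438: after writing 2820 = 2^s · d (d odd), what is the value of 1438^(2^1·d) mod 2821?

1520

n − 1 = 2820 = 2^2 · 705, so s = 2 and d = 705.
x_0 = 1438^705 mod 2821 = 216.
x_1 = 216^2 mod 2821 = 1520.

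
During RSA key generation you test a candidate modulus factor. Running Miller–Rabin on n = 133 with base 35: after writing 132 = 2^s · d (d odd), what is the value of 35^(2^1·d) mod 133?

49

n − 1 = 132 = 2^2 · 33, so s = 2 and d = 33.
By repeated squaring, 35^33 ≡ 7 (mod 133).
x_0 = 7.
x_1 = 7^2 mod 133 = 49.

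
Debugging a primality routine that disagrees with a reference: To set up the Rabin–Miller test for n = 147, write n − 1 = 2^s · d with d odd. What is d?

73

Halving: 146 → 73; 73 is odd.
So 146 = 2^1 · 73.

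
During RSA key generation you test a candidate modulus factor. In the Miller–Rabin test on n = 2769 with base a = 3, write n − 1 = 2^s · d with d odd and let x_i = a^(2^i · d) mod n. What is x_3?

n − 1 = 2768 = 2^4 · 173, so s = 4 and d = 173.
Repeated squaring mod 2769: 3^1 ≡ 3, 3^2 ≡ 9, 3^4 ≡ 81, 3^8 ≡ 1023, 3^16 ≡ 2616, 3^32 ≡ 1257, 3^64 ≡ 1719, 3^128 ≡ 438.
173 = 128 + 32 + 8 + 4 + 1, so 3^173 ≡ 438·1257·1023·81·3 ≡ 789 (mod 2769).
x_0 = 789.
x_1 = 789^2 mod 2769 = 2265.
x_2 = 2265^2 mod 2769 = 2037.
x_3 = 2037^2 mod 2769 = 1407.

1407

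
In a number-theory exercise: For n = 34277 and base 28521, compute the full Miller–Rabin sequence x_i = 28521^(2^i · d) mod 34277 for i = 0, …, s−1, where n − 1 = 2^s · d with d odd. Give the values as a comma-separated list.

n − 1 = 34276 = 2^2 · 8569, so s = 2 and d = 8569.
x_0 = 28521^8569 mod 34277 = 2852.
x_1 = 2852^2 mod 34277 = 10255.

2852, 10255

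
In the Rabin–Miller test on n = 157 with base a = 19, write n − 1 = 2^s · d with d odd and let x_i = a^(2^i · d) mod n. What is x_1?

n − 1 = 156 = 2^2 · 39, so s = 2 and d = 39.
x_0 = 19^39 mod 157 = 1.
x_1 = 1^2 mod 157 = 1.

1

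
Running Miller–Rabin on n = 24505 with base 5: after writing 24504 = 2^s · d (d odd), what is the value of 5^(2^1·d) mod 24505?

19135

n − 1 = 24504 = 2^3 · 3063, so s = 3 and d = 3063.
Repeated squaring mod 24505: 5^1 ≡ 5, 5^2 ≡ 25, 5^4 ≡ 625, 5^8 ≡ 23050, 5^16 ≡ 9595, 5^32 ≡ 23245, 5^64 ≡ 19280, 5^128 ≡ 2055, 5^256 ≡ 8165, 5^512 ≡ 13625, 5^1024 ≡ 15250, 5^2048 ≡ 10050.
3063 = 2048 + 512 + 256 + 128 + 64 + 32 + 16 + 4 + 2 + 1, so 5^3063 ≡ 10050·13625·8165·2055·19280·23245·9595·625·25·5 ≡ 12280 (mod 24505).
x_0 = 12280.
x_1 = 12280^2 mod 24505 = 19135.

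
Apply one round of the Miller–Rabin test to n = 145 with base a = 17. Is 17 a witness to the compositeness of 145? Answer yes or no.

no

n − 1 = 144 = 2^4 · 9, so s = 4 and d = 9.
Repeated squaring mod 145: 17^1 ≡ 17, 17^2 ≡ 144, 17^4 ≡ 1, 17^8 ≡ 1.
9 = 8 + 1, so 17^9 ≡ 1·17 ≡ 17 (mod 145).
x_0 = 17^9 mod 145 = 17.
x_0 is neither 1 nor 144, so continue squaring.
x_1 = 17^2 mod 145 = 144.
x_1 ≡ −1, so 17 is not a witness.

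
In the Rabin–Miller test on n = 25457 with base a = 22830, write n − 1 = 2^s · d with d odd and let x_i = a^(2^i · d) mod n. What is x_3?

25456

n − 1 = 25456 = 2^4 · 1591, so s = 4 and d = 1591.
x_0 = 22830^1591 mod 25457 = 5489.
x_1 = 5489^2 mod 25457 = 13490.
x_2 = 13490^2 mod 25457 = 13464.
x_3 = 13464^2 mod 25457 = 25456.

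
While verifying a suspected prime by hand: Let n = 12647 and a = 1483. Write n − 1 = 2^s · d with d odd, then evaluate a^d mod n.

n − 1 = 12646 = 2^1 · 6323, so s = 1 and d = 6323.
1483^6323 mod 12647 = 1.

1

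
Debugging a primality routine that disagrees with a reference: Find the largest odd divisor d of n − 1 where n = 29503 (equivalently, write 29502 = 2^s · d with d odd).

Halving: 29502 → 14751; 14751 is odd.
So 29502 = 2^1 · 14751.

14751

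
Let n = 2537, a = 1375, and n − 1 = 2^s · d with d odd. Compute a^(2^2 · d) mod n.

2022

n − 1 = 2536 = 2^3 · 317, so s = 3 and d = 317.
x_0 = 1375^317 mod 2537 = 1418.
x_1 = 1418^2 mod 2537 = 1420.
x_2 = 1420^2 mod 2537 = 2022.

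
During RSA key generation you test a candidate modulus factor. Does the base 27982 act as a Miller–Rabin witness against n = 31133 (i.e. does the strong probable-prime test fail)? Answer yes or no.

n − 1 = 31132 = 2^2 · 7783, so s = 2 and d = 7783.
Repeated squaring mod 31133: 27982^1 ≡ 27982, 27982^2 ≡ 28507, 27982^4 ≡ 15483, 27982^8 ≡ 30322, 27982^16 ≡ 3928, 27982^32 ≡ 18349, 27982^64 ≡ 13539, 27982^128 ≡ 24550, 27982^256 ≡ 29886, 27982^512 ≡ 29492, 27982^1024 ≡ 15443, 27982^2048 ≡ 7469, 27982^4096 ≡ 26758.
7783 = 4096 + 2048 + 1024 + 512 + 64 + 32 + 4 + 2 + 1, so 27982^7783 ≡ 26758·7469·15443·29492·13539·18349·15483·28507·27982 ≡ 17127 (mod 31133).
x_0 = 27982^7783 mod 31133 = 17127.
x_0 is neither 1 nor 31132, so continue squaring.
x_1 = 17127^2 mod 31133 = 30136.
Reached i = s−1 = 1 without hitting −1: 27982 is a Miller–Rabin witness and 31133 is composite.

yes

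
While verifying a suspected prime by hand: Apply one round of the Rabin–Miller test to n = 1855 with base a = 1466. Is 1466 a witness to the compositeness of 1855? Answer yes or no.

n − 1 = 1854 = 2^1 · 927, so s = 1 and d = 927.
x_0 = 1466^927 mod 1855 = 881.
x_0 ∉ {1, 1854} and s = 1, so 1466 is a Miller–Rabin witness and 1855 is composite.

yes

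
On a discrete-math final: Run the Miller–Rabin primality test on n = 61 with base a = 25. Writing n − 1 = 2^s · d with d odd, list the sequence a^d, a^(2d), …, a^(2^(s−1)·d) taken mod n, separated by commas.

1, 1

n − 1 = 60 = 2^2 · 15, so s = 2 and d = 15.
x_0 = 25^15 mod 61 = 1.
x_1 = 1^2 mod 61 = 1.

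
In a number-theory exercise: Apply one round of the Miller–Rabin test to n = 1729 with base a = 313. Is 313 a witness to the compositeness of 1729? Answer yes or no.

yes

n − 1 = 1728 = 2^6 · 27, so s = 6 and d = 27.
x_0 = 313^27 mod 1729 = 1483.
x_0 is neither 1 nor 1728, so continue squaring.
x_1 = 1483^2 mod 1729 = 1.
x_1 = 1 but x_0 ≠ ±1, a nontrivial square root of 1 — 313 is a witness and 1729 is composite.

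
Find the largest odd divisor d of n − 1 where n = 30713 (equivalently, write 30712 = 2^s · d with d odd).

3839

Halving: 30712 → 15356 → 7678 → 3839; 3839 is odd.
So 30712 = 2^3 · 3839.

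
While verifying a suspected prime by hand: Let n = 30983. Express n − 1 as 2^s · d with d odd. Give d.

Halving: 30982 → 15491; 15491 is odd.
So 30982 = 2^1 · 15491.

15491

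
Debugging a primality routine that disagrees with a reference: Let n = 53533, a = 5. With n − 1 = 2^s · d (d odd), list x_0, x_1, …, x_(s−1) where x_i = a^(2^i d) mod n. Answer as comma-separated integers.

28009, 31499

n − 1 = 53532 = 2^2 · 13383, so s = 2 and d = 13383.
x_0 = 5^13383 mod 53533 = 28009.
x_1 = 28009^2 mod 53533 = 31499.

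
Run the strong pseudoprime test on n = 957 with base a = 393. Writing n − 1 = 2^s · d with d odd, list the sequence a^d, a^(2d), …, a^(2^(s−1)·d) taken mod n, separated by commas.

480, 720

n − 1 = 956 = 2^2 · 239, so s = 2 and d = 239.
x_0 = 393^239 mod 957 = 480.
x_1 = 480^2 mod 957 = 720.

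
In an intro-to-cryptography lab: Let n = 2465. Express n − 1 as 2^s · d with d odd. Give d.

77

Halving: 2464 → 1232 → 616 → 308 → 154 → 77; 77 is odd.
So 2464 = 2^5 · 77.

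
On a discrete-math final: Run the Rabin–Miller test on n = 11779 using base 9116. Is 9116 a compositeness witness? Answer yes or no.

n − 1 = 11778 = 2^1 · 5889, so s = 1 and d = 5889.
x_0 = 9116^5889 mod 11779 = 11778.
x_0 = 11778 ≡ −1, so 9116 is not a witness.

no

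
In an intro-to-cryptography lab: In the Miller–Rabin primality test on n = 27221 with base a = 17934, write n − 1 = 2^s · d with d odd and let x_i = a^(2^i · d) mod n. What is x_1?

14686

n − 1 = 27220 = 2^2 · 6805, so s = 2 and d = 6805.
Repeated squaring mod 27221: 17934^1 ≡ 17934, 17934^2 ≡ 12241, 17934^4 ≡ 17697, 17934^8 ≡ 6204, 17934^16 ≡ 26343, 17934^32 ≡ 8696, 17934^64 ≡ 478, 17934^128 ≡ 10716, 17934^256 ≡ 14478, 17934^512 ≡ 10784, 17934^1024 ≡ 6544, 17934^2048 ≡ 5303, 17934^4096 ≡ 2516.
6805 = 4096 + 2048 + 512 + 128 + 16 + 4 + 1, so 17934^6805 ≡ 2516·5303·10784·10716·26343·17697·17934 ≡ 13044 (mod 27221).
x_0 = 13044.
x_1 = 13044^2 mod 27221 = 14686.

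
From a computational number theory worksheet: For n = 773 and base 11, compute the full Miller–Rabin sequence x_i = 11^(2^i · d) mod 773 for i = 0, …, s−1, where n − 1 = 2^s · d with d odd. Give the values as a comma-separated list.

n − 1 = 772 = 2^2 · 193, so s = 2 and d = 193.
x_0 = 11^193 mod 773 = 772.
x_1 = 772^2 mod 773 = 1.

772, 1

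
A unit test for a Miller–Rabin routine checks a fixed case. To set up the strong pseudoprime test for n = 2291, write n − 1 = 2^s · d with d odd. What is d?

1145

Halving: 2290 → 1145; 1145 is odd.
So 2290 = 2^1 · 1145.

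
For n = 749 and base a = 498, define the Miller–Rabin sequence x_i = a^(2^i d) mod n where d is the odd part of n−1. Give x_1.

n − 1 = 748 = 2^2 · 187, so s = 2 and d = 187.
Repeated squaring mod 749: 498^1 ≡ 498, 498^2 ≡ 85, 498^4 ≡ 484, 498^8 ≡ 568, 498^16 ≡ 554, 498^32 ≡ 575, 498^64 ≡ 316, 498^128 ≡ 239.
187 = 128 + 32 + 16 + 8 + 2 + 1, so 498^187 ≡ 239·575·554·568·85·498 ≡ 519 (mod 749).
x_0 = 519.
x_1 = 519^2 mod 749 = 470.

470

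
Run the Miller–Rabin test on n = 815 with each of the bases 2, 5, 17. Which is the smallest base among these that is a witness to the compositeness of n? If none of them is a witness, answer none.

n − 1 = 814 = 2^1 · 407, so s = 1 and d = 407.
Base 2: x_0 = 2^407 mod 815 = 648. x_0 ∉ {1, 814} and s = 1, so 2 is a Miller–Rabin witness and 815 is composite.
Base 5: x_0 = 5^407 mod 815 = 790. x_0 ∉ {1, 814} and s = 1, so 5 is a Miller–Rabin witness and 815 is composite.
Base 17: x_0 = 17^407 mod 815 = 363. x_0 ∉ {1, 814} and s = 1, so 17 is a Miller–Rabin witness and 815 is composite.
The smallest witness among the given bases is 2.

2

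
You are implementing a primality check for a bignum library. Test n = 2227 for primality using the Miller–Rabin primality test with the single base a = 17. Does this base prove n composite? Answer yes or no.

yes

n − 1 = 2226 = 2^1 · 1113, so s = 1 and d = 1113.
x_0 = 17^1113 mod 2227 = 1598.
x_0 ∉ {1, 2226} and s = 1, so 17 is a Miller–Rabin witness and 2227 is composite.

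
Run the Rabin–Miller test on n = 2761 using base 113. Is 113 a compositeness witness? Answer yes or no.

n − 1 = 2760 = 2^3 · 345, so s = 3 and d = 345.
x_0 = 113^345 mod 2761 = 1.
x_0 = 1, so 113 is not a witness.

no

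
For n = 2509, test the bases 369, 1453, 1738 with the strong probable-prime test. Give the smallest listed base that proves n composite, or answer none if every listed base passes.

n − 1 = 2508 = 2^2 · 627, so s = 2 and d = 627.
Base 369: x_0 = 369^627 mod 2509 = 1750. x_0 is neither 1 nor 2508, so continue squaring. x_1 = 1750^2 mod 2509 = 1520. Reached i = s−1 = 1 without hitting −1: 369 is a Miller–Rabin witness and 2509 is composite.
Base 1453: x_0 = 1453^627 mod 2509 = 1650. x_0 is neither 1 nor 2508, so continue squaring. x_1 = 1650^2 mod 2509 = 235. Reached i = s−1 = 1 without hitting −1: 1453 is a Miller–Rabin witness and 2509 is composite.
Base 1738: x_0 = 1738^627 mod 2509 = 1. x_0 = 1, so 1738 is not a witness.
The smallest witness among the given bases is 369.

369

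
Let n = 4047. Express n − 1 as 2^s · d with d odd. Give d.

Halving: 4046 → 2023; 2023 is odd.
So 4046 = 2^1 · 2023.

2023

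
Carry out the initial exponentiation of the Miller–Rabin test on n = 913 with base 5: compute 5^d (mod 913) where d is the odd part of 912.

n − 1 = 912 = 2^4 · 57, so s = 4 and d = 57.
5^57 mod 913 = 267.

267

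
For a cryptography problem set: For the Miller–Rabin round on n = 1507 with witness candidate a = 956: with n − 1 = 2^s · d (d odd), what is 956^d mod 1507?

791

n − 1 = 1506 = 2^1 · 753, so s = 1 and d = 753.
956^753 mod 1507 = 791.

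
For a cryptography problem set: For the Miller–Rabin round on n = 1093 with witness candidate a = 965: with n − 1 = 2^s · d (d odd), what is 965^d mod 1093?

n − 1 = 1092 = 2^2 · 273, so s = 2 and d = 273.
965^273 mod 1093 = 530.

530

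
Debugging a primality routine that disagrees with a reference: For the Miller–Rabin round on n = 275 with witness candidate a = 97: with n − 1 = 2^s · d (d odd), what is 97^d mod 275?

37

n − 1 = 274 = 2^1 · 137, so s = 1 and d = 137.
97^137 mod 275 = 37.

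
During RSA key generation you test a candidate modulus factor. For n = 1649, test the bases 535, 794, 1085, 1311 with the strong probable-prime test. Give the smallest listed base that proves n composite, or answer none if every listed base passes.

none

n − 1 = 1648 = 2^4 · 103, so s = 4 and d = 103.
Base 535: x_0 = 535^103 mod 1649 = 712. x_0 is neither 1 nor 1648, so continue squaring. x_1 = 712^2 mod 1649 = 701. x_2 = 701^2 mod 1649 = 1648. x_2 ≡ −1, so 535 is not a witness.
Base 794: x_0 = 794^103 mod 1649 = 1622. x_0 is neither 1 nor 1648, so continue squaring. x_1 = 1622^2 mod 1649 = 729. x_2 = 729^2 mod 1649 = 463. x_3 = 463^2 mod 1649 = 1648. x_3 ≡ −1, so 794 is not a witness.
Base 1085: x_0 = 1085^103 mod 1649 = 652. x_0 is neither 1 nor 1648, so continue squaring. x_1 = 652^2 mod 1649 = 1311. x_2 = 1311^2 mod 1649 = 463. x_3 = 463^2 mod 1649 = 1648. x_3 ≡ −1, so 1085 is not a witness.
Base 1311: x_0 = 1311^103 mod 1649 = 1488. x_0 is neither 1 nor 1648, so continue squaring. x_1 = 1488^2 mod 1649 = 1186. x_2 = 1186^2 mod 1649 = 1648. x_2 ≡ −1, so 1311 is not a witness.
No listed base is a witness for 1649.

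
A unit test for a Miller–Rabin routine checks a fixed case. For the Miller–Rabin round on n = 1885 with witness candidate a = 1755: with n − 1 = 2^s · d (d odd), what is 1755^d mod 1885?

n − 1 = 1884 = 2^2 · 471, so s = 2 and d = 471.
Repeated squaring mod 1885: 1755^1 ≡ 1755, 1755^2 ≡ 1820, 1755^4 ≡ 455, 1755^8 ≡ 1560, 1755^16 ≡ 65, 1755^32 ≡ 455, 1755^64 ≡ 1560, 1755^128 ≡ 65, 1755^256 ≡ 455.
471 = 256 + 128 + 64 + 16 + 4 + 2 + 1, so 1755^471 ≡ 455·65·1560·65·455·1820·1755 ≡ 1105 (mod 1885).

1105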